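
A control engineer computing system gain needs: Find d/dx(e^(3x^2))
Chain rule: d/dx[e^u] = e^u · u' where u = 3x^2
u' = 6x

Answer: 6x·e^(3x^2)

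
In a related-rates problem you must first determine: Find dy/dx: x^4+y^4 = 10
Differentiate: 4x^3+4y^3·(dy/dx)=0
dy/dx=-4x^3/(4y^3)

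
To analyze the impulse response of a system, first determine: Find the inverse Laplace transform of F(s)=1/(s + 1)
L^(-1){1/(s-a)} = c·e^(at)
Here a = -1, c = 1

Answer: e^(-t)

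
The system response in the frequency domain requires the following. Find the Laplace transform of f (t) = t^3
L{t^n} = n!/s^(n + 1)
L{t^3} = 3!/s^4 = 6/s^4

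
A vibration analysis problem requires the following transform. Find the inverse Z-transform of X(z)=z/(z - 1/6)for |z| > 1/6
Standard pair: z/(z-a) <-> a^n*u[n] for causal signals
With a=1/6: x[n]=(1/6)^n*u[n]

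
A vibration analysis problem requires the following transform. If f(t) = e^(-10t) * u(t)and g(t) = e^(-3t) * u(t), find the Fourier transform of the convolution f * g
By the convolution theorem: F{f * g} = F(omega) * G(omega)
F(omega) = 1/(10 + j * omega), G(omega) = 1/(3 + j * omega)
F{f * g} = 1/((10 + j * omega)(3 + j * omega))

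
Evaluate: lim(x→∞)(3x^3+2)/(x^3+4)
Divide numerator and denominator by x^3:
lim (3 + 2/x^3)/(1 + 4/x^3) = 3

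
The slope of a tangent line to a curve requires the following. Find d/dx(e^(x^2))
Chain rule: d/dx[e^u]=e^u · u' where u=x^2
u'=2x

Answer: 2x·e^(x^2)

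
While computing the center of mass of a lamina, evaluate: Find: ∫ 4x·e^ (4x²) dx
Let u=4x², du=8x dx
∫ (1/2)e^u du=e^u/2+C

Answer: e^(4x²)/2+C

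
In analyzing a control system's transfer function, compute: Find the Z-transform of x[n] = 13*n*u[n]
Z{n * u[n]} = z/(z-1)^2
By linearity: Z{13 * n * u[n]} = 13z/(z-1)^2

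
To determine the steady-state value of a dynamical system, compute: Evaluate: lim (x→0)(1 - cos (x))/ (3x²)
Using 1-cos(u) ≈ u²/2 for small u:
(1-cos(x)) ≈ (x)²/2=1x²/2
So limit=1/(2·3)=1/6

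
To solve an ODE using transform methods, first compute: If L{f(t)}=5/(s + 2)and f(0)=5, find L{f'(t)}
L{f'(t)}=s·F(s) - f(0)=5s/(s+2)-5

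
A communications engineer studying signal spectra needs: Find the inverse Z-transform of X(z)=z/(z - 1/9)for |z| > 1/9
Standard pair: z/(z-a) <-> a^n * u[n] for causal signals
With a=1/9: x[n]=(1/9)^n * u[n]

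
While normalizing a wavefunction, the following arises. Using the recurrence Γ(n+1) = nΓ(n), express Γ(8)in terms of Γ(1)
Γ(8) = 7Γ(7) = 7·6Γ(6) = ... = 7!·Γ(1) = 5040·Γ(1)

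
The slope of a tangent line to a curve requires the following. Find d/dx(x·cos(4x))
Product rule: (fg)' = f'g + fg'
f = x, f' = 1
g = cos(4x), g' = -4·sin(4x)

Answer: cos(4x) - 4x·sin(4x)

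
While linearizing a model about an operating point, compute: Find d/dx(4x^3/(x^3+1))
Quotient rule: (f/g)' = (f'g - fg')/g²
f = 4x^3, f' = 12x^2
g = x^3 + 1, g' = 3x^2

Answer: (12x^2·(x^3 + 1) - 12x^5)/(x^3 + 1)²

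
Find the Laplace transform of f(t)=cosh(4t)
L{cosh(at)} = s/(s²-a²)
L{cosh(4t)} = s/(s²-16)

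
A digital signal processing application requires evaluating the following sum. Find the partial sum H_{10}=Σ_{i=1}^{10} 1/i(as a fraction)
H_10 = 1+1/2+1/3+...+1/10
= 7381/2520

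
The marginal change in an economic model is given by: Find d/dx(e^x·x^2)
Product rule: (fg)' = f'g+fg'
f = e^x, f' = e^x
g = x^2, g' = 2x

Answer: e^x·x^2+2·e^x·x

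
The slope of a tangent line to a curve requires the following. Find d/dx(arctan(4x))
d/dx[arctan(u)] = u'/(1 + u²), u = 4x, u' = 4

Answer: 4/(1 + 16x²)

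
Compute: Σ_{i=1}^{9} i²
Using formula: Σ i^2=n(n+1)(2n+1)/6=9·10·19/6=285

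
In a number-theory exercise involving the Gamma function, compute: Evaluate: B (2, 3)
B(x,y)=Γ(x)Γ(y)/Γ(x + y)=(x-1)!(y-1)!/(x + y-1)!
B(2,3)=1!·2!/4!=1/12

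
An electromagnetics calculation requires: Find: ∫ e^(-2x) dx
Since d/dx[e^(-2x)] = -2e^(-2x), we get -1/2 e^(-2x) + C

Answer: (-1/2)e^(-2x) + C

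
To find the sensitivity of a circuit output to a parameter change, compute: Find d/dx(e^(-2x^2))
Chain rule: d/dx[e^u]=e^u · u' where u=-2x^2
u'=-4x

Answer: -4x·e^(-2x^2)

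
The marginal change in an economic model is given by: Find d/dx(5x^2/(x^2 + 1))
Quotient rule: (f/g)'=(f'g - fg')/g²
f=5x^2, f'=10x
g=x^2 + 1, g'=2x

Answer: (10x·(x^2 + 1) - 10x^3)/(x^2 + 1)²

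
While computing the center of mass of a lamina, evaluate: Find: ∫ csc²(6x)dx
Since d/dx[-cot(6x)]=6csc²(6x), integral=-cot(6x)/6 + C

Answer: (-1/6)cot(6x) + C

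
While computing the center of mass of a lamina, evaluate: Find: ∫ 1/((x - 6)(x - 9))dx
Partial fractions: 1/((x-6)(x-9)) = A/(x-6) + B/(x-9)
A = -1/3, B = 1/3
∫ [-1/3· 1/(x-6) + 1/3· 1/(x-9)] dx
= (1/3)[ln|x-9| - ln|x-6|] + C

Answer: (1/3)·ln|(x-9)/(x-6)| + C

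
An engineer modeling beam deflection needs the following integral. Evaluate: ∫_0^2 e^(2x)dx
Antiderivative: (1/2)e^(2x)
Evaluate: (1/2)(e^4 - 1)

Answer: (e^4 - 1)/2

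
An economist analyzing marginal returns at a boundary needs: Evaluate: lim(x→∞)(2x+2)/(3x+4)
Divide numerator and denominator by x:
lim (2+2/x)/(3+4/x)=2/3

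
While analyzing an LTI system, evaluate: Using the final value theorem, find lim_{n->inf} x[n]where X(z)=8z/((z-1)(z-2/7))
Final value theorem: lim x[n]=lim_{z->1} (z-1)*X(z)
(z-1)*X(z)=8z/(z-2/7)
As z->1: 8/(1-2/7)=8/(5/7)=56/5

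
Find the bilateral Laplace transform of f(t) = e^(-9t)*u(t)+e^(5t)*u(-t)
For e^(-9t) * u(t): L = 1/(s+9), Re(s) > -9
For e^(5t) * u(-t): L = -1/(s-5), Re(s) < 5
Combined: F(s) = 1/(s+9)-1/(s-5), -9 < Re(s) < 5

Answer: 1/(s+9)-1/(s-5), ROC: -9 < Re(s) < 5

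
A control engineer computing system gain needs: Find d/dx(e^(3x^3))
Chain rule: d/dx[e^u] = e^u · u' where u = 3x^3
u' = 9x^2

Answer: 9x^2·e^(3x^3)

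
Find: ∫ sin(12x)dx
Using substitution u = 12x: ∫ sin(u) du/12 = -cos(u)/12+C

Answer: (-1/12)cos(12x)+C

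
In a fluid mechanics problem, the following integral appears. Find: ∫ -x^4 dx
Using power rule: ∫ -x^4 dx = -1/5 x^5+C = (-1/5)x^5+C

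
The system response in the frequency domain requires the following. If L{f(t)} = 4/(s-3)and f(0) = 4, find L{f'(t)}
L{f'(t)}=s·F(s) - f(0)=4s/(s-3)-4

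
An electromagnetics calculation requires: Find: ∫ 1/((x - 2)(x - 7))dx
Partial fractions: 1/((x-2)(x-7))=A/(x-2)+B/(x-7)
A=-1/5, B=1/5
∫ [-1/5· 1/(x-2)+1/5· 1/(x-7)] dx
=(1/5)[ln|x-7| - ln|x-2|]+C

Answer: (1/5)·ln|(x-7)/(x-2)|+C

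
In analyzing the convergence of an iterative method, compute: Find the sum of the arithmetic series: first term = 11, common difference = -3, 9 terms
Last term: a_n=11 + (9 - 1)·-3=-13
Sum=n(a_1 + a_n)/2=9(11 + (-13))/2=-9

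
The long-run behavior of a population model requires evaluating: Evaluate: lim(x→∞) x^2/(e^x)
Apply L'Hôpital 2 times (∞/∞ each time):
Eventually get 2!/(e^x) → 0

Answer: 0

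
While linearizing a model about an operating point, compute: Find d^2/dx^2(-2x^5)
Apply power rule 2 times:
d^1: -10x^4
d^2: -40x^3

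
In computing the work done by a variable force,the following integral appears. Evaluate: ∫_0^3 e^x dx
Antiderivative: e^x
Evaluate: (e^3 - 1)

Answer: e^3 - 1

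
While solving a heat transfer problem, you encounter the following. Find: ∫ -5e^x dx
Since d/dx[e^x]=+e^x, we get -5e^x+C

Answer: -5e^x+C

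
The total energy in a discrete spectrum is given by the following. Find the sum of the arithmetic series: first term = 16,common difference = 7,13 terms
Last term: a_n = 16 + (13 - 1)·7 = 100
Sum = n(a_1 + a_n)/2 = 13(16 + 100)/2 = 754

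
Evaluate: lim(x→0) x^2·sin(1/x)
Squeeze theorem: -|x^2| ≤ x^2·sin(1/x) ≤ |x^2|
Since x^2 → 0 as x → 0, by squeeze theorem the limit is 0

Answer: 0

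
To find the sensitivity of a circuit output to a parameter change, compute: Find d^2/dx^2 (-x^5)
Apply power rule 2 times:
d^1: -5x^4
d^2: -20x^3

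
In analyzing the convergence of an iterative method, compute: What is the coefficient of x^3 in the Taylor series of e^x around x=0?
Taylor series of e^x=Σ x^n/n!
Coefficient of x^3=1/3!=1/6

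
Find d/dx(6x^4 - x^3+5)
Power rule: d/dx(ax^n)=n·a·x^(n-1)
Term by term: 24·x^3-3·x^2

Answer: 24x^3-3x^2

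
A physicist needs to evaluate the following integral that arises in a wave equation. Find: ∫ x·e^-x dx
Integration by parts: u = x, dv = e^-x dx
du = dx, v = -e^-x
= -x·e^-x - ∫ -e^-x dx
= -x·e^-x - e^-x + C

Answer: -e^-x(x + 1) + C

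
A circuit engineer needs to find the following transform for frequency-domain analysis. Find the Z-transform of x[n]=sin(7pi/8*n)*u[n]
Z{sin(w0*n)*u[n]} = z*sin(w0)/(z^2-2z*cos(w0)+1)
With w0 = 7pi/8: X(z) = z*sin(7pi/8)/(z^2-2z*cos(7pi/8)+1)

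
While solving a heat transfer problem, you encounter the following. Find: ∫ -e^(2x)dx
Since d/dx[e^(2x)]=2e^(2x), we get -1/2 e^(2x) + C

Answer: (-1/2)e^(2x) + C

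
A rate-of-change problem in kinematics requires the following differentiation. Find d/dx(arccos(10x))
d/dx[arccos(u)] = -u'/√(1-u²), u = 10x, u' = 10

Answer: -10/√(1-100x²)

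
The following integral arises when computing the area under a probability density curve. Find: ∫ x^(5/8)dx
Power rule: ∫ x^(5/8) dx=x^(13/8)/(13/8)+C

Answer: (8/13)·x^(13/8)+C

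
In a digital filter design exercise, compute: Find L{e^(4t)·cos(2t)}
First shifting: L{e^(at)f(t)} = F(s-a)
L{cos(2t)} = s/(s²+4)
Shift: (s-4)/((s-4)²+4)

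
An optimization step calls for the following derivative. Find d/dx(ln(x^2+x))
Chain rule: d/dx[ln(u)]=u'/u where u=x^2+x
u'=2x+1

Answer: (2x+1)/(x^2+x)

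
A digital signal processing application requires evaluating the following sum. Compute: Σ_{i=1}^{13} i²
Using formula: Σ i^2 = n(n + 1)(2n + 1)/6 = 13·14·27/6 = 819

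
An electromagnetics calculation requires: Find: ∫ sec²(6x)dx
Since d/dx[tan(6x)] = 6sec²(6x), integral = tan(6x)/6+C

Answer: (1/6)tan(6x)+C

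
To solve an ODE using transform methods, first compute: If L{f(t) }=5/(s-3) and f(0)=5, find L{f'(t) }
L{f'(t)} = s·F(s) - f(0) = 5s/(s-3) - 5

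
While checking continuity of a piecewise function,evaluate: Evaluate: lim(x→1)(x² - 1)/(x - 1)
Factor: (x² - 1) = (x-1)(x + 1)
Cancel (x-1): lim(x→1) (x + 1) = 2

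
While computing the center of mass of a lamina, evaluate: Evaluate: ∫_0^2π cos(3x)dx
Antiderivative: sin(3x)/3
Evaluate at bounds: [sin(3·2π)/3] - [sin(3·0)/3]
= ((0) - (0))/3 = 0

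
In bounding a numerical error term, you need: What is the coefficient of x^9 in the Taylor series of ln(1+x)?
ln(1+x) = Σ (-1)^(n+1) x^n/n
Coefficient of x^9 = (-1)^10/9 = 1/9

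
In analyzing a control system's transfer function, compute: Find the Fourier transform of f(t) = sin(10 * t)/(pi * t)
sin(W * t)/(pi * t)=(W/pi) * sinc(W * t/pi) is the impulse response of the ideal low-pass filter with cutoff W (here W=10).
Its Fourier transform is a rectangular function:
F(omega)=1 for |omega| < 10, 0 otherwise

Answer: rect(omega/20) [i.e., 1 for |omega| < 10, 0 otherwise]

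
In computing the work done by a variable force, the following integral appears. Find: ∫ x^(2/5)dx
Power rule: ∫ x^(2/5) dx = x^(7/5)/(7/5) + C

Answer: (5/7)·x^(7/5) + C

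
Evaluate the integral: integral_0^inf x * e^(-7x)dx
This is a Gamma integral. Substitute u=7x (du=7 dx):
integral_0^inf x*e^(-7x) dx=(1/7^2) integral_0^inf u^1*e^(-u) du
=Gamma(2)/7^2=1!/7^2=1/49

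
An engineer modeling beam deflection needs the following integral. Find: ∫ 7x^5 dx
Using power rule: ∫ 7x^5 dx=7/6 x^6 + C=(7/6)x^6 + C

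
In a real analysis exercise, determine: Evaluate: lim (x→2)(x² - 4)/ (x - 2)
Factor: (x² - 4) = (x-2)(x + 2)
Cancel (x-2): lim(x→2) (x + 2) = 4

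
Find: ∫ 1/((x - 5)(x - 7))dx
Partial fractions: 1/((x-5)(x-7))=A/(x-5) + B/(x-7)
A=-1/2, B=1/2
∫ [-1/2· 1/(x-5) + 1/2· 1/(x-7)] dx
=(1/2)[ln|x-7| - ln|x-5|] + C

Answer: (1/2)·ln|(x-7)/(x-5)| + C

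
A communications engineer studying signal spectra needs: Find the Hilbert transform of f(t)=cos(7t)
The Hilbert transform shifts each frequency component by -pi/2.
H{cos(wt)} = sin(wt)
With w = 7: H{cos(7t)} = sin(7t)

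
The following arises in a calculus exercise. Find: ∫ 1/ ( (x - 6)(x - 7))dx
Partial fractions: 1/((x-6)(x-7))=A/(x-6)+B/(x-7)
A=-1, B=1
∫ [-1· 1/(x-6)+1· 1/(x-7)] dx
=(1)[ln|x-7| - ln|x-6|]+C

Answer: ln|(x-7)/(x-6)|+C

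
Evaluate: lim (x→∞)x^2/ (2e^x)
Apply L'Hôpital 2 times (∞/∞ each time):
Eventually get 2!/(2e^x) → 0

Answer: 0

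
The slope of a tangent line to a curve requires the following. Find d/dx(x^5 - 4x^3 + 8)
Power rule: d/dx(ax^n)=n·a·x^(n-1)
Term by term: 5·x^4 - 12·x^2

Answer: 5x^4 - 12x^2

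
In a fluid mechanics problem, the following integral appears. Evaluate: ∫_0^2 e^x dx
Antiderivative: e^x
Evaluate: (e^2-1)

Answer: e^2-1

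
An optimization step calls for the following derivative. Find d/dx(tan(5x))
Chain rule: d/dx[tan(u)]=sec²(u)·u' where u=5x
u'=5

Answer: 5·sec²(5x)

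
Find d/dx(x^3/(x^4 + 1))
Quotient rule: (f/g)'=(f'g - fg')/g²
f=x^3, f'=3x^2
g=x^4 + 1, g'=4x^3

Answer: (3x^2·(x^4 + 1) - 4x^6)/(x^4 + 1)²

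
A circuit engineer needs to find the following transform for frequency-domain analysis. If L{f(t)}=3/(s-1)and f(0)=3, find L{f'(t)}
L{f'(t)}=s·F(s) - f(0)=3s/(s-1) - 3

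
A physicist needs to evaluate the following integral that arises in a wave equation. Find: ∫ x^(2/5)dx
Power rule: ∫ x^(2/5) dx=x^(7/5)/(7/5) + C

Answer: (5/7)·x^(7/5) + C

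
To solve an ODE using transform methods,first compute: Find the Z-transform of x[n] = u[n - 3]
Using the time-shift property: Z{u[n-3]}=z^(-3)*z/(z-1)
=z^(-2)/(z-1)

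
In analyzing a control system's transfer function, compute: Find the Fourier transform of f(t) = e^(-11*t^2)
The Fourier transform of a Gaussian e^(-a * t^2) is sqrt(pi/a) * e^(-omega^2/(4a)).
With a = 11: F(omega) = sqrt(pi/11) * e^(-omega^2/44)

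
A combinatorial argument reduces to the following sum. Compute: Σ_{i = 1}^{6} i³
Using formula: Σ i^3=[n(n+1)/2]²=[6·7/2]²=441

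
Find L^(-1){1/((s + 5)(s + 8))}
Partial fractions: 1/((s+5)(s+8))=A/(s+5)+B/(s+8)
Cover-up: A=1/(s+8)|_{s=-5}=1/3; B=1/(s+5)|_{s=-8}=-1/3
L^(-1)=(1/3)e^(-5t) - (1/3)e^(-8t)

Answer: (1/3)(e^(-5t) - e^(-8t))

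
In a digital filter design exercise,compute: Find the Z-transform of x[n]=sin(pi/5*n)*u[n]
Z{sin(w0 * n) * u[n]}=z * sin(w0)/(z^2 - 2z * cos(w0) + 1)
With w0=pi/5: X(z)=z * sin(pi/5)/(z^2 - 2z * cos(pi/5) + 1)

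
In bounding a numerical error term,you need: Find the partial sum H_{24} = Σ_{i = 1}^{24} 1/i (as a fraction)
H_24=1 + 1/2 + 1/3 + ... + 1/24
=1347822955/356948592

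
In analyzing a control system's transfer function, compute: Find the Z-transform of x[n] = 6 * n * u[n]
Z{n*u[n]}=z/(z-1)^2
By linearity: Z{6*n*u[n]}=6z/(z-1)^2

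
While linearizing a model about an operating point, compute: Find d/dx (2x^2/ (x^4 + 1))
Quotient rule: (f/g)'=(f'g - fg')/g²
f=2x^2, f'=4x
g=x^4 + 1, g'=4x^3

Answer: (4x·(x^4 + 1) - 8x^5)/(x^4 + 1)²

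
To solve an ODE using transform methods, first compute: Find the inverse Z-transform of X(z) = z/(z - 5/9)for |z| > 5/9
Standard pair: z/(z-a) <-> a^n * u[n] for causal signals
With a = 5/9: x[n] = (5/9)^n * u[n]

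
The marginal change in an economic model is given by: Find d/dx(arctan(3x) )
d/dx[arctan(u)] = u'/(1+u²), u = 3x, u' = 3

Answer: 3/(1+9x²)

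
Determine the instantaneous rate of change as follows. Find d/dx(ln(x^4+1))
Chain rule: d/dx[ln(u)] = u'/u where u = x^4+1
u' = 4x^3

Answer: (4x^3)/(x^4+1)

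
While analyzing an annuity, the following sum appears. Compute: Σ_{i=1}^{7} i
Using formula: Σ i^1=n(n + 1)/2=7·8/2=28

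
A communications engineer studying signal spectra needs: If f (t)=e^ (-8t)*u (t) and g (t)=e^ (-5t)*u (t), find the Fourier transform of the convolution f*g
By the convolution theorem: F{f * g} = F(omega) * G(omega)
F(omega) = 1/(8 + j * omega), G(omega) = 1/(5 + j * omega)
F{f * g} = 1/((8 + j * omega)(5 + j * omega))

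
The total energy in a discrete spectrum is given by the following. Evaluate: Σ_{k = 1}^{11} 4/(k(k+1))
Partial fractions: 4/(k(k+1))=4/k - 4/(k+1)
Telescoping sum: 4(1-1/12)=4·11/12

Answer: 11/3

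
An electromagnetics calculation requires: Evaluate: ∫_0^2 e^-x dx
Antiderivative: -e^-x
Evaluate: -(e^-2 - 1)

Answer: (e^-2 - 1)/(-1)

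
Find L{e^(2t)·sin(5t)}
First shifting: L{e^(at)f(t)}=F(s-a)
L{sin(5t)}=5/(s² + 25)
Shift: 5/((s-2)² + 25)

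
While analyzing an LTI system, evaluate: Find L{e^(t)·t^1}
First shifting: L{e^(at)f(t)}=F(s-a)
L{t^1}=1/s^2
Shift s → s-1: 1/(s-1)^2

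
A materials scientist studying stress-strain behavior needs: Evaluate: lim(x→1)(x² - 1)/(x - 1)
Factor: (x² - 1)=(x-1)(x+1)
Cancel (x-1): lim(x→1) (x+1)=2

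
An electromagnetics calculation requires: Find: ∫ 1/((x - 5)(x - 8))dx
Partial fractions: 1/((x-5)(x-8)) = A/(x-5) + B/(x-8)
A = -1/3, B = 1/3
∫ [-1/3· 1/(x-5) + 1/3· 1/(x-8)] dx
= (1/3)[ln|x-8| - ln|x-5|] + C

Answer: (1/3)·ln|(x-8)/(x-5)| + C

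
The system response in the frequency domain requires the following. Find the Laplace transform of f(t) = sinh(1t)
L{sinh(at)} = a/(s²-a²)
L{sinh(1t)} = 1/(s²-1)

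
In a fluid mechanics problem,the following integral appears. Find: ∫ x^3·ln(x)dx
By parts: u=ln(x), dv=x^3 dx
du=1/x dx, v=x^4/4
=x^4·ln(x)/4 - ∫ x^3/4 dx
=x^4·ln(x)/4 - x^4/16+C

Answer: x^4(ln(x)/4-1/16)+C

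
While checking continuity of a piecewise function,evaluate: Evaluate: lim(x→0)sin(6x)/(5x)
L'Hôpital (0/0): lim 6cos(6x)/5 = 6/5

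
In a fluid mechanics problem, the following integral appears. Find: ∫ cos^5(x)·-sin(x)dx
Let u=cos(x), du=-sin(x) dx
∫ u^5 du=u^6/6+C

Answer: cos^6(x)/6+C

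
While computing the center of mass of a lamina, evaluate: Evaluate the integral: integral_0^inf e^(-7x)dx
integral_0^inf e^(-7x) dx=[-1/7 * e^(-7x)]_0^inf
=0 - (-1/7)=1/7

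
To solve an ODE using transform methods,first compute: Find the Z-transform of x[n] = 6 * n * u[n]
Z{n * u[n]}=z/(z-1)^2
By linearity: Z{6 * n * u[n]}=6z/(z-1)^2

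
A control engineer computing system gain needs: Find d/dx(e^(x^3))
Chain rule: d/dx[e^u] = e^u · u' where u = x^3
u' = 3x^2

Answer: 3x^2·e^(x^3)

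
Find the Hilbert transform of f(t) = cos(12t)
The Hilbert transform shifts each frequency component by -pi/2.
H{cos(wt)} = sin(wt)
With w = 12: H{cos(12t)} = sin(12t)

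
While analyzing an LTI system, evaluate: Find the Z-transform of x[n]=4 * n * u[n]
Z{n * u[n]}=z/(z-1)^2
By linearity: Z{4 * n * u[n]}=4z/(z-1)^2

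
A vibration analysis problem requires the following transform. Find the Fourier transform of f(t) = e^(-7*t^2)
The Fourier transform of a Gaussian e^(-a * t^2) is sqrt(pi/a) * e^(-omega^2/(4a)).
With a=7: F(omega)=sqrt(pi/7) * e^(-omega^2/28)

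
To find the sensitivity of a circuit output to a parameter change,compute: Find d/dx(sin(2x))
Chain rule: d/dx[sin(u)]=cos(u)·u' where u=2x
u'=2

Answer: 2·cos(2x)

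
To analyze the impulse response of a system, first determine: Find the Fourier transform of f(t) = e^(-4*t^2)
The Fourier transform of a Gaussian e^(-a * t^2) is sqrt(pi/a) * e^(-omega^2/(4a)).
With a=4: F(omega)=sqrt(pi)/2 * e^(-omega^2/16)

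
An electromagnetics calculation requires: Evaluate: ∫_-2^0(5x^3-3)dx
Step 1: Find antiderivative F(x)=(5/4)x^4 - 3x
Step 2: F(0) - F(-2)=0 - (26)=-26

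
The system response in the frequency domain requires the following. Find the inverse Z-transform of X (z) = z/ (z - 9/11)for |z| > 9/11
Standard pair: z/(z-a) <-> a^n*u[n] for causal signals
With a = 9/11: x[n] = (9/11)^n*u[n]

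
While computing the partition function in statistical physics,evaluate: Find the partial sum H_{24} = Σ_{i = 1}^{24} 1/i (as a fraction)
H_24 = 1 + 1/2 + 1/3 + ... + 1/24
= 1347822955/356948592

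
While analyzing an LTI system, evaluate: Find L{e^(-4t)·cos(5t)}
First shifting: L{e^(at)f(t)} = F(s-a)
L{cos(5t)} = s/(s² + 25)
Shift: (s + 4)/((s + 4)² + 25)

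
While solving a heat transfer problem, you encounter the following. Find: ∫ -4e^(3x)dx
Since d/dx[e^(3x)]=3e^(3x), we get -4/3 e^(3x) + C

Answer: (-4/3)e^(3x) + C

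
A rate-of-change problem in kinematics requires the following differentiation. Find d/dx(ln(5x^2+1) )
Chain rule: d/dx[ln(u)] = u'/u where u = 5x^2+1
u' = 10x

Answer: (10x)/(5x^2+1)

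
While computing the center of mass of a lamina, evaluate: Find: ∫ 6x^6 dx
Using power rule: ∫ 6x^6 dx=6/7 x^7 + C=(6/7)x^7 + C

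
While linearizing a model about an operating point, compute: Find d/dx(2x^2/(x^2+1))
Quotient rule: (f/g)'=(f'g - fg')/g²
f=2x^2, f'=4x
g=x^2 + 1, g'=2x

Answer: (4x·(x^2 + 1) - 4x^3)/(x^2 + 1)²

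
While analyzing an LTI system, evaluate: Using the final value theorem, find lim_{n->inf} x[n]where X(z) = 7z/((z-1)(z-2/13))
Final value theorem: lim x[n]=lim_{z->1} (z-1) * X(z)
(z-1) * X(z)=7z/(z-2/13)
As z->1: 7/(1 - 2/13)=7/(11/13)=91/11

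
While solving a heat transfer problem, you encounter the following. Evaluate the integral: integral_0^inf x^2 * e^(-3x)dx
This is a Gamma integral. Substitute u=3x (du=3 dx):
integral_0^inf x^2*e^(-3x) dx=(1/3^3) integral_0^inf u^2*e^(-u) du
=Gamma(3)/3^3=2!/3^3=2/27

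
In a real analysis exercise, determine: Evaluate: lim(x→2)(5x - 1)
Polynomial is continuous, so substitute x=2:
5·2 - 1=9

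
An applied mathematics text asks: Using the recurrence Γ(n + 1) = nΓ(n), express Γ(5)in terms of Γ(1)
Γ(5)=4Γ(4)=4·3Γ(3)=...=4!·Γ(1)=24·Γ(1)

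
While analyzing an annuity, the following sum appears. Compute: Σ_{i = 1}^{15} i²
Using formula: Σ i^2=n(n + 1)(2n + 1)/6=15·16·31/6=1240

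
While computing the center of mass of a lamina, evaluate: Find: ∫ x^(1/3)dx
Power rule: ∫ x^(1/3) dx=x^(4/3)/(4/3) + C

Answer: (3/4)·x^(4/3) + C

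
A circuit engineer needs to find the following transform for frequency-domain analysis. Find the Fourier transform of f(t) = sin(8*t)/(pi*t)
sin(W*t)/(pi*t)=(W/pi)*sinc(W*t/pi) is the impulse response of the ideal low-pass filter with cutoff W (here W=8).
Its Fourier transform is a rectangular function:
F(omega)=1 for |omega| < 8, 0 otherwise

Answer: rect(omega/16) [i.e., 1 for |omega| < 8, 0 otherwise]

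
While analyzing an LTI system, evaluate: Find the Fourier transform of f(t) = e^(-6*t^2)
The Fourier transform of a Gaussian e^(-a*t^2) is sqrt(pi/a)*e^(-omega^2/(4a)).
With a = 6: F(omega) = sqrt(pi/6)*e^(-omega^2/24)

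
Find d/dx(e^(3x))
Chain rule: d/dx[e^u]=e^u · u' where u=3x
u'=3

Answer: 3·e^(3x)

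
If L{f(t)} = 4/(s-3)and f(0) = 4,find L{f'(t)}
L{f'(t)}=s·F(s) - f(0)=4s/(s-3) - 4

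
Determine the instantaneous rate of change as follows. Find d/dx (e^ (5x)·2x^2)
Product rule: (fg)'=f'g+fg'
f=e^(5x), f'=5·e^(5x)
g=2x^2, g'=4x

Answer: 10·e^(5x)·x^2+4·e^(5x)·x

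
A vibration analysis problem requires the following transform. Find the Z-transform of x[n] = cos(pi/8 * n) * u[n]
Z{cos(w0 * n) * u[n]} = z(z - cos(w0))/(z^2-2z * cos(w0)+1)
With w0 = pi/8: X(z) = z(z - cos(pi/8))/(z^2-2z * cos(pi/8)+1)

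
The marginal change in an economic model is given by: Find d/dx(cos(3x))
Chain rule: d/dx[cos(u)] = -sin(u)·u' where u = 3x
u' = 3

Answer: -3·sin(3x)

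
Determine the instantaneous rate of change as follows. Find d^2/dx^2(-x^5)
Apply power rule 2 times:
d^1: -5x^4
d^2: -20x^3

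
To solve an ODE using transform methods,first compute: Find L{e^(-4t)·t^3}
First shifting: L{e^(at)f(t)}=F(s-a)
L{t^3}=6/s^4
Shift s → s+4: 6/(s+4)^4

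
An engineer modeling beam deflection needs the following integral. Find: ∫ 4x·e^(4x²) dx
Let u=4x², du=8x dx
∫ (1/2)e^u du=e^u/2+C

Answer: e^(4x²)/2+C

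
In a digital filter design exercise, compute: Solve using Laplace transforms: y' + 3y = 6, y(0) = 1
Take L of both sides: sY(s)-1+3Y(s) = 6/s
Y(s)(s+3) = 6/s+1
Y(s) = 6/(s(s+3))+1/(s+3)
Partial fractions: 6/(s(s+3)) = 2/s - 2/(s+3)
So Y(s) = 2/s - 1/(s+3)
Inverse transform (L^(-1){1/s} = 1, L^(-1){1/(s+3)} = e^(-3t)):

Answer: y(t) = 2 - e^(-3t)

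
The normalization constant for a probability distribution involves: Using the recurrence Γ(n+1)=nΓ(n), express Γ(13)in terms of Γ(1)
Γ(13) = 12Γ(12) = 12·11Γ(11) = ... = 12!·Γ(1) = 479001600·Γ(1)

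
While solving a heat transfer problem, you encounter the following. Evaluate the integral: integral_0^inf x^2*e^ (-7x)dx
This is a Gamma integral. Substitute u = 7x (du = 7 dx):
integral_0^inf x^2 * e^(-7x) dx = (1/7^3) integral_0^inf u^2 * e^(-u) du
= Gamma(3)/7^3 = 2!/7^3 = 2/343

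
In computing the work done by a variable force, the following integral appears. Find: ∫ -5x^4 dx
Using power rule: ∫ -5x^4 dx=-5/5 x^5+C=-x^5+C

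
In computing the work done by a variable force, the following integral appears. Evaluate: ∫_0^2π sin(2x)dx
Antiderivative: -cos(2x)/2
Evaluate at bounds: [-cos(2·2π)/2] - [-cos(2·0)/2]
=(-(1)+(1))/2=0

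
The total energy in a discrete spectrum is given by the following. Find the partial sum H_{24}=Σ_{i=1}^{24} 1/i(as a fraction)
H_24 = 1 + 1/2 + 1/3 + ... + 1/24
= 1347822955/356948592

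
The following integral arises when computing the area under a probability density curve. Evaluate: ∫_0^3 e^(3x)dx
Antiderivative: (1/3)e^(3x)
Evaluate: (1/3)(e^9-1)

Answer: (e^9-1)/3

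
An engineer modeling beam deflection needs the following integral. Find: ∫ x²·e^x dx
Integration by parts twice:
First: u=x², dv=e^x dx => x²e^x - 2∫ xe^x dx
Second: u=x, dv=e^x dx => xe^x - e^x
Combining: x²e^x - 2xe^x + 2e^x + C

Answer: e^x(x² - 2x + 2) + C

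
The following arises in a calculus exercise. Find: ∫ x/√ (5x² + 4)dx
Let u=5x² + 4, du=10x dx
∫ (1/10)·u^(-1/2) du=√u/5 + C

Answer: √(5x² + 4)/5 + C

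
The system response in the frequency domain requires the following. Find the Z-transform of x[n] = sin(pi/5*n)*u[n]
Z{sin(w0 * n) * u[n]} = z * sin(w0)/(z^2 - 2z * cos(w0) + 1)
With w0 = pi/5: X(z) = z * sin(pi/5)/(z^2 - 2z * cos(pi/5) + 1)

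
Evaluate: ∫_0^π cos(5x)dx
Antiderivative: sin(5x)/5
Evaluate at bounds: [sin(5·π)/5] - [sin(5·0)/5]
=((0) - (0))/5=0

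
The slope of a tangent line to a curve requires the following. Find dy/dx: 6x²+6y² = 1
Differentiate: 12x+12y·(dy/dx) = 0
dy/dx = -12x/(12y) = -1·(x/y)

Answer: dy/dx = -1·(x/y)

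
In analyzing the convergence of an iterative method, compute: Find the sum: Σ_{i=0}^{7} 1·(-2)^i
Geometric series: S = a(1 - r^n)/(1 - r)
a = 1, r = -2, n = 8
S = 1(1 - 256)/3 = -85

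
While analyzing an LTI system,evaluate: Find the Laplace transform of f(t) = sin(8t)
L{sin(wt)} = w/(s²+w²)
L{sin(8t)} = 8/(s²+64)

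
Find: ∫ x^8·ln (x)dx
By parts: u=ln(x), dv=x^8 dx
du=1/x dx, v=x^9/9
=x^9·ln(x)/9 - ∫ x^8/9 dx
=x^9·ln(x)/9 - x^9/81 + C

Answer: x^9(ln(x)/9 - 1/81) + C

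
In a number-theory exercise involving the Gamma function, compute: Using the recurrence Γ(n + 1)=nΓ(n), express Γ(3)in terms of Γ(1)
Γ(3) = 2Γ(2) = 2·1Γ(1) = ... = 2!·Γ(1) = 2·Γ(1)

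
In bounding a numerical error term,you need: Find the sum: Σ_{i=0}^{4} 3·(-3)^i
Geometric series: S=a(1 - r^n)/(1 - r)
a=3, r=-3, n=5
S=3(1 + 243)/4=183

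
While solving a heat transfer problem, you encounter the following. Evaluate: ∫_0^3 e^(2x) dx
Antiderivative: (1/2)e^(2x)
Evaluate: (1/2)(e^6-1)

Answer: (e^6-1)/2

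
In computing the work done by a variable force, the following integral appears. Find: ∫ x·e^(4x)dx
Integration by parts: u=x, dv=e^(4x) dx
du=dx, v=e^(4x)/4
=x·e^(4x)/4 - ∫ e^(4x)/4 dx
=x·e^(4x)/4 - e^(4x)/16+C

Answer: e^(4x)(x/4-1/16)+C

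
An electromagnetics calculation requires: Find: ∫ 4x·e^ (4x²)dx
Let u=4x², du=8x dx
∫ (1/2)e^u du=e^u/2+C

Answer: e^(4x²)/2+C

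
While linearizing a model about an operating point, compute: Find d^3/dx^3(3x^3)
Apply power rule 3 times:
d^1: 9x^2
d^2: 18x
d^3: 18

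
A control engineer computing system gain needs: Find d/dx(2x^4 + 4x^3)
Power rule: d/dx(ax^n)=n·a·x^(n-1)
Term by term: 8·x^3+12·x^2

Answer: 8x^3+12x^2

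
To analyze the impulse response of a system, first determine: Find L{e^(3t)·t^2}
First shifting: L{e^(at)f(t)}=F(s-a)
L{t^2}=2/s^3
Shift s → s-3: 2/(s-3)^3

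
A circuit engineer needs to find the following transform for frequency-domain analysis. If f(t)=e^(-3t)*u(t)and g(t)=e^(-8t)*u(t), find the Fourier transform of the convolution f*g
By the convolution theorem: F{f*g}=F(omega)*G(omega)
F(omega)=1/(3+j*omega), G(omega)=1/(8+j*omega)
F{f*g}=1/((3+j*omega)(8+j*omega))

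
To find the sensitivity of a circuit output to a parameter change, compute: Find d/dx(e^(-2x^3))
Chain rule: d/dx[e^u]=e^u · u' where u=-2x^3
u'=-6x^2

Answer: -6x^2·e^(-2x^3)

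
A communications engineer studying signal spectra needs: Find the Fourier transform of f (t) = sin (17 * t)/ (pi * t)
sin(W*t)/(pi*t)=(W/pi)*sinc(W*t/pi) is the impulse response of the ideal low-pass filter with cutoff W (here W=17).
Its Fourier transform is a rectangular function:
F(omega)=1 for |omega| < 17, 0 otherwise

Answer: rect(omega/34) [i.e., 1 for |omega| < 17, 0 otherwise]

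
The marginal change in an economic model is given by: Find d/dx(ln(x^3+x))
Chain rule: d/dx[ln(u)] = u'/u where u = x^3+x
u' = 3x^2+1

Answer: (3x^2+1)/(x^3+x)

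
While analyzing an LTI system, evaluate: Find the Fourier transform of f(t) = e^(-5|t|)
Using the standard pair: F{e^(-a|t|)}=2a/(a^2 + omega^2)
With a=5: F(omega)=10/(25 + omega^2)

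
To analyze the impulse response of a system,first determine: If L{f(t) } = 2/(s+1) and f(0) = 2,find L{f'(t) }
L{f'(t)}=s·F(s) - f(0)=2s/(s+1)-2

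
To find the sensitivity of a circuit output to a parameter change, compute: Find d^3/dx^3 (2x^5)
Apply power rule 3 times:
d^1: 10x^4
d^2: 40x^3
d^3: 120x^2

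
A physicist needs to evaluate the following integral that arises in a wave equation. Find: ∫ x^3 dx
Using power rule: ∫ x^3 dx = 1/4 x^4 + C = (1/4)x^4 + C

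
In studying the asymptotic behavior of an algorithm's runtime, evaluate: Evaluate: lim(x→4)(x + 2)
Polynomial is continuous, so substitute x = 4:
1·4 + 2 = 6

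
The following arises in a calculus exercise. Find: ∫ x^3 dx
Using power rule: ∫ x^3 dx = 1/4 x^4+C = (1/4)x^4+C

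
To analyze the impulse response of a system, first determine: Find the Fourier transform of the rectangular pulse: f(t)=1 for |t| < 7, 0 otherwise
F(omega) = integral from -7 to 7 of e^(-j*omega*t) dt
= 2*sin(7*omega)/omega = 14*sinc(7*omega/pi)

Answer: 2*sin(7*omega)/omega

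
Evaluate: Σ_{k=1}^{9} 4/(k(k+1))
Partial fractions: 4/(k(k + 1))=4/k - 4/(k + 1)
Telescoping sum: 4(1 - 1/10)=4·9/10

Answer: 18/5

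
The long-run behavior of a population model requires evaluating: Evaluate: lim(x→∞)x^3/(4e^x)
Apply L'Hôpital 3 times (∞/∞ each time):
Eventually get 3!/(4e^x) → 0

Answer: 0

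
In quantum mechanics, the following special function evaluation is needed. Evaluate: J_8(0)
J_n(0) = 0 for all n > 0 (Bessel function of first kind)
J_8(0) = 0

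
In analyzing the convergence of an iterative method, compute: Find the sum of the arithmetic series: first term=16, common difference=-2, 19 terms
Last term: a_n=16 + (19 - 1)·-2=-20
Sum=n(a_1 + a_n)/2=19(16 + (-20))/2=-38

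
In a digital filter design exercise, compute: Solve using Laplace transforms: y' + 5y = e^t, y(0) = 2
Take L: sY - 2+5Y = 1/(s-1)
Y(s+5) = 1/(s-1)+2
Y = 1/((s-1)(s+5))+2/(s+5)
Partial fractions: 1/((s-1)(s+5)) = (1/6)/(s-1) - (1/6)/(s+5)
So Y = (1/6)/(s-1)+(11/6)/(s+5)
Inverse Laplace transform (L^(-1){1/(s-1)} = e^t, L^(-1){1/(s+5)} = e^(-5t)):

Answer: y(t) = (1/6)·e^t+(11/6)·e^(-5t)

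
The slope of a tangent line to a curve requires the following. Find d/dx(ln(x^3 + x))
Chain rule: d/dx[ln(u)]=u'/u where u=x^3 + x
u'=3x^2 + 1

Answer: (3x^2 + 1)/(x^3 + x)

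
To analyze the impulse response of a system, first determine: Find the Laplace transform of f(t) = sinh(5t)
L{sinh(at)} = a/(s²-a²)
L{sinh(5t)} = 5/(s²-25)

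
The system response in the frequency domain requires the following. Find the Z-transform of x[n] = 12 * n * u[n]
Z{n*u[n]}=z/(z-1)^2
By linearity: Z{12*n*u[n]}=12z/(z-1)^2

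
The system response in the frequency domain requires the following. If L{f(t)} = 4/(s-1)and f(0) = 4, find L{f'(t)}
L{f'(t)} = s·F(s) - f(0) = 4s/(s-1) - 4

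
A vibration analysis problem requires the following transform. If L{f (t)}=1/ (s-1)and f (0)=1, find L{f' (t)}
L{f'(t)} = s·F(s) - f(0) = s/(s-1)-1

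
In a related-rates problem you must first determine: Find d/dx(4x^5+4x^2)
Power rule: d/dx(ax^n) = n·a·x^(n-1)
Term by term: 20·x^4 + 8·x

Answer: 20x^4 + 8x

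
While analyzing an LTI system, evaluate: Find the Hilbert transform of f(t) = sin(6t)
The Hilbert transform shifts each frequency component by -pi/2.
H{sin(wt)} = -cos(wt)
With w = 6: H{sin(6t)} = -cos(6t)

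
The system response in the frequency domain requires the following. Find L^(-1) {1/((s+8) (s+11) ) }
Partial fractions: 1/((s+8)(s+11)) = A/(s+8)+B/(s+11)
Cover-up: A = 1/(s+11)|_{s = -8} = 1/3; B = 1/(s+8)|_{s = -11} = -1/3
L^(-1) = (1/3)e^(-8t) - (1/3)e^(-11t)

Answer: (1/3)(e^(-8t) - e^(-11t))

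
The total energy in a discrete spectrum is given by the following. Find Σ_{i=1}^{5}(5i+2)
=5·Σ i + 2·5=5·15 + 10=85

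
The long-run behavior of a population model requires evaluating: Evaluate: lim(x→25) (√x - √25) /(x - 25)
Multiply by conjugate (√x + √25)/(√x + √25):
= (x - 25)/((x - 25)(√x + √25)) = 1/(√x + √25)
As x → 25: 1/(2√25)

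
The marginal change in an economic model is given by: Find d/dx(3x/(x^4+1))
Quotient rule: (f/g)' = (f'g - fg')/g²
f = 3x, f' = 3
g = x^4 + 1, g' = 4x^3

Answer: (3·(x^4 + 1) - 12x^4)/(x^4 + 1)²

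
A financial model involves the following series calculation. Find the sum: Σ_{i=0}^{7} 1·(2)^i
Geometric series: S=a(1 - r^n)/(1 - r)
a=1, r=2, n=8
S=1(1-256)/-1=255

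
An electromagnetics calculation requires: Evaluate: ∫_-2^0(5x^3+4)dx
Step 1: Find antiderivative F(x) = (5/4)x^4 + 4x
Step 2: F(0) - F(-2) = 0 - (12) = -12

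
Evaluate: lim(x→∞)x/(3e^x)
Apply L'Hôpital 1 times (∞/∞ each time):
Eventually get 1!/(3e^x) → 0

Answer: 0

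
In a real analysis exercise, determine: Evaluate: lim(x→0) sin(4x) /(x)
L'Hôpital (0/0): lim 4cos(4x)/1=4/1

Answer: 4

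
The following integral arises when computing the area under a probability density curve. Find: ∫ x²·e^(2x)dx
Integration by parts twice:
First: u = x², dv = e^(2x) dx => x²e^(2x)/2 - (2/2)∫ xe^(2x) dx
Second (∫ xe^(2x) dx): xe^(2x)/2 - e^(2x)/4
Combining: e^(2x)(x²/2-2x/4+2/8)+C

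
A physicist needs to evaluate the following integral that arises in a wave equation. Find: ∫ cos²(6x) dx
Using identity cos²(u) = (1+cos(2u))/2:
∫ (1+cos(12x))/2 dx = x/2+sin(12x)/24+C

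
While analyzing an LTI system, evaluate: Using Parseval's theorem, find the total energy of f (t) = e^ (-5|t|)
Parseval's theorem: E = integral |f(t)|^2 dt = (1/2pi) integral |F(omega)|^2 domega
E = integral_{-inf}^{inf} e^(-10|t|) dt = 2*integral_0^inf e^(-10t) dt = 2/(2*5) = 1/5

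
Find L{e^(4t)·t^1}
First shifting: L{e^(at)f(t)} = F(s-a)
L{t^1} = 1/s^2
Shift s → s-4: 1/(s-4)^2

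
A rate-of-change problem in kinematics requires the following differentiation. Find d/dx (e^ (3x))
Chain rule: d/dx[e^u] = e^u · u' where u = 3x
u' = 3

Answer: 3·e^(3x)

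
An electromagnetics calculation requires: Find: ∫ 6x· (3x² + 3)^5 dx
Let u = 3x² + 3, du = 6x dx
∫ u^5 du = u^6/6 + C

Answer: (3x² + 3)^6/6 + C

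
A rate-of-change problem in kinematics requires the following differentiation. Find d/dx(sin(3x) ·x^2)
Product rule: (fg)'=f'g+fg'
f=sin(3x), f'=3·cos(3x)
g=x^2, g'=2x

Answer: 3·cos(3x)·x^2+2·sin(3x)·x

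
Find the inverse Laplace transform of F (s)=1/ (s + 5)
L^(-1){1/(s-a)}=c·e^(at)
Here a=-5, c=1

Answer: e^(-5t)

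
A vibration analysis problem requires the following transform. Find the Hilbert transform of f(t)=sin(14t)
The Hilbert transform shifts each frequency component by -pi/2.
H{sin(wt)}=-cos(wt)
With w=14: H{sin(14t)}=-cos(14t)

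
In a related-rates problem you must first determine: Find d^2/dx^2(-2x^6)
Apply power rule 2 times:
d^1: -12x^5
d^2: -60x^4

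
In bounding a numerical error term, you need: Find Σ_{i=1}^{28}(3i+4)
=3·Σ i+4·28=3·406+112=1330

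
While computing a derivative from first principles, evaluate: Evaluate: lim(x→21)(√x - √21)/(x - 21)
Multiply by conjugate (√x + √21)/(√x + √21):
=(x - 21)/((x - 21)(√x + √21))=1/(√x + √21)
As x → 21: 1/(2√21)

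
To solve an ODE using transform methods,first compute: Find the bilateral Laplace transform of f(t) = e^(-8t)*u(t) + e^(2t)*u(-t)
For e^(-8t) * u(t): L=1/(s+8), Re(s) > -8
For e^(2t) * u(-t): L=-1/(s-2), Re(s) < 2
Combined: F(s)=1/(s+8)-1/(s-2), -8 < Re(s) < 2

Answer: 1/(s+8)-1/(s-2), ROC: -8 < Re(s) < 2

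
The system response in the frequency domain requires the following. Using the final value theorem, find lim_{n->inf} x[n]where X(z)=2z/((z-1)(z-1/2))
Final value theorem: lim x[n] = lim_{z->1} (z-1)*X(z)
(z-1)*X(z) = 2z/(z-1/2)
As z->1: 2/(1-1/2) = 2/(1/2) = 4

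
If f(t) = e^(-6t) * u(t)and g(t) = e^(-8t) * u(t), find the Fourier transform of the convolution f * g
By the convolution theorem: F{f*g} = F(omega)*G(omega)
F(omega) = 1/(6+j*omega), G(omega) = 1/(8+j*omega)
F{f*g} = 1/((6+j*omega)(8+j*omega))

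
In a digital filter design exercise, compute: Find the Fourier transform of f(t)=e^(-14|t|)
Using the standard pair: F{e^(-a|t|)} = 2a/(a^2 + omega^2)
With a = 14: F(omega) = 28/(196 + omega^2)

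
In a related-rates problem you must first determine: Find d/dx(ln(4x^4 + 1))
Chain rule: d/dx[ln(u)]=u'/u where u=4x^4 + 1
u'=16x^3

Answer: (16x^3)/(4x^4 + 1)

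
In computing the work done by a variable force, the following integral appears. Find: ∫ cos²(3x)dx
Using identity cos²(u) = (1 + cos(2u))/2:
∫ (1 + cos(6x))/2 dx = x/2 + sin(6x)/12 + C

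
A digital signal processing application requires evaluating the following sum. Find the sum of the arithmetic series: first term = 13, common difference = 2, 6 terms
Last term: a_n=13+(6-1)·2=23
Sum=n(a_1+a_n)/2=6(13+23)/2=108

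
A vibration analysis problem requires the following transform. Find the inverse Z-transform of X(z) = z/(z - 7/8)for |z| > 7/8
Standard pair: z/(z-a) <-> a^n * u[n] for causal signals
With a = 7/8: x[n] = (7/8)^n * u[n]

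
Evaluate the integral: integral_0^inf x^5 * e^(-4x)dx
This is a Gamma integral. Substitute u = 4x (du = 4 dx):
integral_0^inf x^5 * e^(-4x) dx = (1/4^6) integral_0^inf u^5 * e^(-u) du
= Gamma(6)/4^6 = 5!/4^6 = 120/4096

Answer: 15/512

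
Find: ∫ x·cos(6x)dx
By parts: u = x, dv = cos(6x) dx
du = dx, v = sin(6x)/6
= x·sin(6x)/6+cos(6x)/6²+C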